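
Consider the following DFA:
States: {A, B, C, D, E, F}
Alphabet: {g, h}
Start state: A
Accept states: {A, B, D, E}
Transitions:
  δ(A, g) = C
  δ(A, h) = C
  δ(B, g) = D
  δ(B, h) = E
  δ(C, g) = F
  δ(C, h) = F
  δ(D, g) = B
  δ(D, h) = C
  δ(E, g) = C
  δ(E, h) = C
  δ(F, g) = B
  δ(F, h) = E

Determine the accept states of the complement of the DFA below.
Complement accept states = All states \ Original accept states
= {A, B, C, D, E, F} \ {A, B, D, E}
{C, F}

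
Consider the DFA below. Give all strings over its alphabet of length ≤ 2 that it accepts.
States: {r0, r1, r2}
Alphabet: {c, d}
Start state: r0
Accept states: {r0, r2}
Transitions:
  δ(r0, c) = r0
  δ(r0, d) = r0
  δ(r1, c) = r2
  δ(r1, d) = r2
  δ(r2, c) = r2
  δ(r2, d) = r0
ε, c, d, cc, cd, dc, dd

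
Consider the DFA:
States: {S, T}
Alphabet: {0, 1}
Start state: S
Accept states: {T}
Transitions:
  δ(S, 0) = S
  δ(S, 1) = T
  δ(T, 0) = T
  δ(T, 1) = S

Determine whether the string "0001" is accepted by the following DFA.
Processing string "0001":
  S --0--> S
  S --0--> S
  S --0--> S
  S --1--> T
Final state: T
Accept states: {T}
Yes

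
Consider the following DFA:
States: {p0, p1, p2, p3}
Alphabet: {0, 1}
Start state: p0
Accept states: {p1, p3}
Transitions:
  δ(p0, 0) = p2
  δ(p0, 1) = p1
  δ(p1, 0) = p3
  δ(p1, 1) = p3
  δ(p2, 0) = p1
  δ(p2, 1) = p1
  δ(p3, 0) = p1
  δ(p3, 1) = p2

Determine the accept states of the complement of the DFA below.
Complement accept states = All states \ Original accept states
= {p0, p1, p2, p3} \ {p1, p3}
{p0, p2}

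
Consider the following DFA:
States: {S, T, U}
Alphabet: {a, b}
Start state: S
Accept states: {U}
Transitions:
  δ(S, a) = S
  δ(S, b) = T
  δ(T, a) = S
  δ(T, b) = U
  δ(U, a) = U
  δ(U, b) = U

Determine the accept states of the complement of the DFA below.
Complement accept states = All states \ Original accept states
= {S, T, U} \ {U}
{S, T}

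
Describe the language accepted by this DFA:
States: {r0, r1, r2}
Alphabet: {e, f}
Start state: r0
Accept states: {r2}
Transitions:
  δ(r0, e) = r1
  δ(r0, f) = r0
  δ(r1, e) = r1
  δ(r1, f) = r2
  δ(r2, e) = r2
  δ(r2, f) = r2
Testing a few strings:
  'feef' → accept
  'fff' → reject
  'e' → reject
  'fe' → reject
State roles: r0=no e seen yet; r1=seen a e, waiting for f; r2=substring ef seen
All strings over {e,f} containing the substring ef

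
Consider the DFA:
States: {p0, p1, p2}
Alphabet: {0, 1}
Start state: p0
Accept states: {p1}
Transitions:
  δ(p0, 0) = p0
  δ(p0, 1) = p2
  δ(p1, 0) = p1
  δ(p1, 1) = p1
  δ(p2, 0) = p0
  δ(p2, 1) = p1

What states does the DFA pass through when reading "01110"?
read '0': p0 → p0
  read '1': p0 → p2
  read '1': p2 → p1
  read '1': p1 → p1
  read '0': p1 → p1
p0 -> p0 -> p2 -> p1 -> p1 -> p1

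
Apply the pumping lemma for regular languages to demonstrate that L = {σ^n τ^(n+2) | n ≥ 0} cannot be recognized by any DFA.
Assume L is regular with pumping length p. Idea: pumping the σ-block breaks the fixed offset of 2.
Choose s = σ^p τ^(p+2) ∈ L. By the pumping lemma, s = xyz with |xy| ≤ p, |y| > 0, so y = σ^k with k ≥ 1. Then xy²z = σ^(p+k) τ^(p+2). For this to be in L we would need p+2 = (p+k)+2, i.e. k = 0, contradicting k ≥ 1. So xy²z ∉ L.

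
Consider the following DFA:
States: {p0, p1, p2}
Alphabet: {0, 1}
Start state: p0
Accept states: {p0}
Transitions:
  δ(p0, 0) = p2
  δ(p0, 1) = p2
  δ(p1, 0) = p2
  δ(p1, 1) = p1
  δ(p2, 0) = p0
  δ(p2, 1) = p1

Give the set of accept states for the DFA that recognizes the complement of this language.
Complement accept states = All states \ Original accept states
= {p0, p1, p2} \ {p0}
{p1, p2}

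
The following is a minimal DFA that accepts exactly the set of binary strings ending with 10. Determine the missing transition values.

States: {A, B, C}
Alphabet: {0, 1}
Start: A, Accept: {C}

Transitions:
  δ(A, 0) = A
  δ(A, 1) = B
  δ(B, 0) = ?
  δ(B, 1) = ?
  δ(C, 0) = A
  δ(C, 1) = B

From the language and accept set, identify what each state tracks — A: no suffix match; B: one trailing 1; C: suffix is 10.
Each missing δ(q, a) is the state matching the new tracked value after reading a.
δ(B, 0) = C; δ(B, 1) = B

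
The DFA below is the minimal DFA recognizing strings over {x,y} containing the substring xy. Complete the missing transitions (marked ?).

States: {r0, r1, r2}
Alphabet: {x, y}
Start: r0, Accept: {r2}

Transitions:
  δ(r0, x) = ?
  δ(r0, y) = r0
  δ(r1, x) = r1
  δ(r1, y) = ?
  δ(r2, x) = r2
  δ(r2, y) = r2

From the language and accept set, identify what each state tracks — r0: no x seen yet; r1: seen a x, waiting for y; r2: substring xy seen.
Each missing δ(q, a) is the state matching the new tracked value after reading a.
δ(r0, x) = r1; δ(r1, y) = r2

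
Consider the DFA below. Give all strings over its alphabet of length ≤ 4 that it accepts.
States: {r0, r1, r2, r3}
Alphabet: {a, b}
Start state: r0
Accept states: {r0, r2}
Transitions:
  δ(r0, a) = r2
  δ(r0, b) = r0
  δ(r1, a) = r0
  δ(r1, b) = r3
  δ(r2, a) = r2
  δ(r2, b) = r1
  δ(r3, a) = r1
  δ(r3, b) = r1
ε, a, b, aa, ba, bb, aaa, aba, baa, bba, bbb, aaaa, aaba, abaa, abab, baaa, baba, bbaa, bbba, bbbb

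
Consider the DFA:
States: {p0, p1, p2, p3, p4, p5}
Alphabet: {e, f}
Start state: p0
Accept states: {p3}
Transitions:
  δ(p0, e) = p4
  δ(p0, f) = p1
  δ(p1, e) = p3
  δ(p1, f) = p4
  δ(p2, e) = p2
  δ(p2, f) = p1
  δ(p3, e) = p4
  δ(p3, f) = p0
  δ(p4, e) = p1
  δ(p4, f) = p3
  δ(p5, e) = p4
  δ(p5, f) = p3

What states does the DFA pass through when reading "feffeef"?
read 'f': p0 → p1
  read 'e': p1 → p3
  read 'f': p3 → p0
  read 'f': p0 → p1
  read 'e': p1 → p3
  read 'e': p3 → p4
  read 'f': p4 → p3
p0 -> p1 -> p3 -> p0 -> p1 -> p3 -> p4 -> p3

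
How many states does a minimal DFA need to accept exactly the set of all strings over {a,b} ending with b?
By Myhill–Nerode, count the distinguishable equivalence classes: two classes — last symbol is b vs. not.
2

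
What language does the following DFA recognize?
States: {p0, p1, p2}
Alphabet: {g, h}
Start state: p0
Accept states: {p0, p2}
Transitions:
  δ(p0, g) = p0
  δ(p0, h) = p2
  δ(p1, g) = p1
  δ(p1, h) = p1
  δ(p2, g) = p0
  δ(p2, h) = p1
Testing a few strings:
  'gg' → accept
  'hgg' → accept
  'ggg' → accept
  'hggg' → accept
State roles: p0=last symbol not h (ok); p1=saw hh (dead); p2=last symbol h (ok)
All strings over {g,h} with no two consecutive h's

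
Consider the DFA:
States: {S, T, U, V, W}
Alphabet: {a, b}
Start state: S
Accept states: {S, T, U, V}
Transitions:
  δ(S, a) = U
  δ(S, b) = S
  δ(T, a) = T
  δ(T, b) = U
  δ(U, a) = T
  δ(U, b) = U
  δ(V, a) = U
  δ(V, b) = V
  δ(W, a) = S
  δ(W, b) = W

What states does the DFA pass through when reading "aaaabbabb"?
read 'a': S → U
  read 'a': U → T
  read 'a': T → T
  read 'a': T → T
  read 'b': T → U
  read 'b': U → U
  read 'a': U → T
  read 'b': T → U
  read 'b': U → U
S -> U -> T -> T -> T -> U -> U -> T -> U -> U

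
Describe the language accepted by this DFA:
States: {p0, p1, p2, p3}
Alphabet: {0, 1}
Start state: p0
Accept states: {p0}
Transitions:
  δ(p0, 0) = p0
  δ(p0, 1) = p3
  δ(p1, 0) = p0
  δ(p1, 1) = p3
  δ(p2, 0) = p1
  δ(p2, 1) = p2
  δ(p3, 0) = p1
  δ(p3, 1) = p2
Testing a few strings:
  '100' → accept
  '1101' → reject
  '011' → reject
  '11' → reject
State roles: p0=value ≡ 0 (mod 4); p1=value ≡ 2 (mod 4); p2=value ≡ 3 (mod 4); p3=value ≡ 1 (mod 4)
All binary strings representing a multiple of 4 (read in base 2; leading zeros allowed and ε counts as 0)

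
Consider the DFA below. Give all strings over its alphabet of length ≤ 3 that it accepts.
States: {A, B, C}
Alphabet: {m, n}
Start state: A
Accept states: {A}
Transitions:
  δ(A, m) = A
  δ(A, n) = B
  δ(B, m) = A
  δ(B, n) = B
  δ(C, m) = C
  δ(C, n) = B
ε, m, mm, nm, mmm, mnm, nmm, nnm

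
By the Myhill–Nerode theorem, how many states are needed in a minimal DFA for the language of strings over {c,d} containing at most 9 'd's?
By Myhill–Nerode, count the distinguishable equivalence classes: 11 classes — having seen 0, 1, …, 9, or >9 copies of 'd'; counts 0 through 9 are accepting and >9 is dead.
11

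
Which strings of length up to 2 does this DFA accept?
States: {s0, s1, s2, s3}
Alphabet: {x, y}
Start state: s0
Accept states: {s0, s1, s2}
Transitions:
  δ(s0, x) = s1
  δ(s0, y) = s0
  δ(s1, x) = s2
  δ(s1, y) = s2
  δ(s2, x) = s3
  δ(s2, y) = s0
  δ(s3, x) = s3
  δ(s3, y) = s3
ε, x, y, xx, xy, yx, yy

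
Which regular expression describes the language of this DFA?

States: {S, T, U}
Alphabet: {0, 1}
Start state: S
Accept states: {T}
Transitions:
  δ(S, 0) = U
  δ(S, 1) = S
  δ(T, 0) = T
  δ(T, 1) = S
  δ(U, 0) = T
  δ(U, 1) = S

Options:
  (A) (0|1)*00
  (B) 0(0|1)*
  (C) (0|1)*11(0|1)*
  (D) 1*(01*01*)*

Check each option against the DFA on short strings; one disagreement eliminates an option:
  (A) (0|1)*00: agrees with the DFA on every string of length ≤ 6
  (B) 0(0|1)*: on '0' the DFA goes S → U and rejects (U ∉ Accept), but the regex matches it → eliminate
  (C) (0|1)*11(0|1)*: on '00' the DFA goes S → U → T and accepts (T ∈ Accept), but the regex does not match it → eliminate
  (D) 1*(01*01*)*: on ε the DFA stays in S and rejects (S ∉ Accept), but the regex matches it → eliminate
Only (A) is consistent with the DFA.
(A) (0|1)*00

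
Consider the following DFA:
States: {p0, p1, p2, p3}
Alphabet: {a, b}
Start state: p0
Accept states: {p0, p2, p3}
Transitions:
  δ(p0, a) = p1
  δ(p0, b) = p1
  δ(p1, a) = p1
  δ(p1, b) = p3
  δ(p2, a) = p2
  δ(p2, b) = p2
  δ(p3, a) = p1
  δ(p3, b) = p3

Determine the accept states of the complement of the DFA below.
Complement accept states = All states \ Original accept states
= {p0, p1, p2, p3} \ {p0, p2, p3}
{p1}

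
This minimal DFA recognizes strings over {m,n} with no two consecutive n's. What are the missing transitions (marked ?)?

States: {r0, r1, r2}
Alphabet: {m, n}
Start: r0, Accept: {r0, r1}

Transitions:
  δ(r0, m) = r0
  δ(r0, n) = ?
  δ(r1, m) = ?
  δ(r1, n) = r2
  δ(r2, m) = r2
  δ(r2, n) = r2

From the language and accept set, identify what each state tracks — r0: last symbol not n (ok); r1: last symbol n (ok); r2: saw nn (dead).
Each missing δ(q, a) is the state matching the new tracked value after reading a.
δ(r0, n) = r1; δ(r1, m) = r0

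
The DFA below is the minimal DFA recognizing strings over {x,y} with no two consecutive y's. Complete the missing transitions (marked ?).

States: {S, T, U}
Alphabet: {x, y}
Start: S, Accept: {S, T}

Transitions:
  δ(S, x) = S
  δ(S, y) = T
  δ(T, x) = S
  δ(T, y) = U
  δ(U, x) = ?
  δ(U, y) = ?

From the language and accept set, identify what each state tracks — S: last symbol not y (ok); T: last symbol y (ok); U: saw yy (dead).
Each missing δ(q, a) is the state matching the new tracked value after reading a.
δ(U, x) = U; δ(U, y) = U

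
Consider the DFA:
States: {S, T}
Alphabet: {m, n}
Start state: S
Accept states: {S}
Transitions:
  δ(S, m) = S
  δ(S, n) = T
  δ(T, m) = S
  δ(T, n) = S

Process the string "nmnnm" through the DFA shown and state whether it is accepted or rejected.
Processing string "nmnnm":
  S --n--> T
  T --m--> S
  S --n--> T
  T --n--> S
  S --m--> S
Final state: S
Accept states: {S}
Yes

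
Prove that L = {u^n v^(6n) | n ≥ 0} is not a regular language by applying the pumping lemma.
Assume L is regular with pumping length p. Idea: pumping the u-block breaks the 1:6 ratio.
Choose s = u^p v^(6p) (length 7p ≥ p). By the pumping lemma, s = xyz with |xy| ≤ p, |y| > 0, so y = u^k with k ≥ 1. Then xy²z = u^(p+k) v^(6p). For this to be in L we would need 6p = 6(p+k), i.e. 6k = 0, contradicting k ≥ 1. So xy²z ∉ L.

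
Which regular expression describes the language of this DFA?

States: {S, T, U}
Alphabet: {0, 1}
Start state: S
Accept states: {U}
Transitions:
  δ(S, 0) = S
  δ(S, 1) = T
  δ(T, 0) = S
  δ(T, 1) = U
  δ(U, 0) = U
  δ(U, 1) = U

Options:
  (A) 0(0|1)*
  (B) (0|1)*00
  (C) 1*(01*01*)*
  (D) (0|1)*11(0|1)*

Check each option against the DFA on short strings; one disagreement eliminates an option:
  (A) 0(0|1)*: on '0' the DFA goes S → S and rejects (S ∉ Accept), but the regex matches it → eliminate
  (B) (0|1)*00: on '00' the DFA goes S → S → S and rejects (S ∉ Accept), but the regex matches it → eliminate
  (C) 1*(01*01*)*: on ε the DFA stays in S and rejects (S ∉ Accept), but the regex matches it → eliminate
  (D) (0|1)*11(0|1)*: agrees with the DFA on every string of length ≤ 6
Only (D) is consistent with the DFA.
(D) (0|1)*11(0|1)*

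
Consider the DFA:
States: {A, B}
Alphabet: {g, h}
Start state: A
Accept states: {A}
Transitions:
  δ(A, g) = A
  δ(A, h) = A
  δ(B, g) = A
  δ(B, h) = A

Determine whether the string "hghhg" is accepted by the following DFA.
Processing string "hghhg":
  A --h--> A
  A --g--> A
  A --h--> A
  A --h--> A
  A --g--> A
Final state: A
Accept states: {A}
Yes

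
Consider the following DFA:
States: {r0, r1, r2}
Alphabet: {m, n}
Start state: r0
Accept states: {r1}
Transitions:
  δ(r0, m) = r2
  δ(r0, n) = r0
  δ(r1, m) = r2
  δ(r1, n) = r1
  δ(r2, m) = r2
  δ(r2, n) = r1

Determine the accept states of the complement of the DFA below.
Complement accept states = All states \ Original accept states
= {r0, r1, r2} \ {r1}
{r0, r2}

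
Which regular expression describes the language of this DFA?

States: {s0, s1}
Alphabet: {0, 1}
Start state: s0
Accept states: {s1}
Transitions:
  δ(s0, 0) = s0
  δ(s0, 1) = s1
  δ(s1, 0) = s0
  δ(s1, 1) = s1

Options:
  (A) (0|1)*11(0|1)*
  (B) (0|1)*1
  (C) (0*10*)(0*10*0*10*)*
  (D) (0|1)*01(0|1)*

Check each option against the DFA on short strings; one disagreement eliminates an option:
  (A) (0|1)*11(0|1)*: on '1' the DFA goes s0 → s1 and accepts (s1 ∈ Accept), but the regex does not match it → eliminate
  (B) (0|1)*1: agrees with the DFA on every string of length ≤ 6
  (C) (0*10*)(0*10*0*10*)*: on '10' the DFA goes s0 → s1 → s0 and rejects (s0 ∉ Accept), but the regex matches it → eliminate
  (D) (0|1)*01(0|1)*: on '1' the DFA goes s0 → s1 and accepts (s1 ∈ Accept), but the regex does not match it → eliminate
Only (B) is consistent with the DFA.
(B) (0|1)*1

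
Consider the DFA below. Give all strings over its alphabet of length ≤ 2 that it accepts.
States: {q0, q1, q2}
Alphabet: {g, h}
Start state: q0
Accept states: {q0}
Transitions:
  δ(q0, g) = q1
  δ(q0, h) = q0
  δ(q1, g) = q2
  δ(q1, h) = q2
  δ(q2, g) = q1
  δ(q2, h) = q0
ε, h, hh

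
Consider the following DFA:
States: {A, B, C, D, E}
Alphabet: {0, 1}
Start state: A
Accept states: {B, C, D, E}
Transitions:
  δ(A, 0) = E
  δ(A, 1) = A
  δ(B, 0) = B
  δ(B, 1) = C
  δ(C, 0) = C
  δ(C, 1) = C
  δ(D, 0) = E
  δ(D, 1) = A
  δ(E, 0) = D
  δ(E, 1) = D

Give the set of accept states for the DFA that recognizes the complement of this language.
Complement accept states = All states \ Original accept states
= {A, B, C, D, E} \ {B, C, D, E}
{A}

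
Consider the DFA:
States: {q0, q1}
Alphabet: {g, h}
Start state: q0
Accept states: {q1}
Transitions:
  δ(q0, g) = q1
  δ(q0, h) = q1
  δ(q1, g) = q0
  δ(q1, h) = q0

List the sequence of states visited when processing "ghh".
read 'g': q0 → q1
  read 'h': q1 → q0
  read 'h': q0 → q1
q0 -> q1 -> q0 -> q1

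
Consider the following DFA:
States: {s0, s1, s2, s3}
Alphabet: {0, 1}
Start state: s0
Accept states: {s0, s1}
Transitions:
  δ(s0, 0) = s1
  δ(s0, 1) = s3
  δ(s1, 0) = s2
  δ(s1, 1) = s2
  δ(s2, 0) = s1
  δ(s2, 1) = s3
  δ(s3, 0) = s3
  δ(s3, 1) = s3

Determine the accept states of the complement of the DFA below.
Complement accept states = All states \ Original accept states
= {s0, s1, s2, s3} \ {s0, s1}
{s2, s3}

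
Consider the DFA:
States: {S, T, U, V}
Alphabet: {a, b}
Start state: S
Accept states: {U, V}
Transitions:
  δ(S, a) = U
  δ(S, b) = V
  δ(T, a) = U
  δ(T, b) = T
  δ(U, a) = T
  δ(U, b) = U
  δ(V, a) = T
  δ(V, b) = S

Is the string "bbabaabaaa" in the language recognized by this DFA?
Processing string "bbabaabaaa":
  S --b--> V
  V --b--> S
  S --a--> U
  U --b--> U
  U --a--> T
  T --a--> U
  U --b--> U
  U --a--> T
  T --a--> U
  U --a--> T
Final state: T
Accept states: {U, V}
No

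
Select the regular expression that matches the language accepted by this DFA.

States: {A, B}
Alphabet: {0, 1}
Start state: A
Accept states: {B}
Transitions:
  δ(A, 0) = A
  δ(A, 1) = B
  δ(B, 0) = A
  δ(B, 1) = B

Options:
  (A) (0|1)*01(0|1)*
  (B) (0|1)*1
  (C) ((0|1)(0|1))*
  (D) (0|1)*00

Check each option against the DFA on short strings; one disagreement eliminates an option:
  (A) (0|1)*01(0|1)*: on '1' the DFA goes A → B and accepts (B ∈ Accept), but the regex does not match it → eliminate
  (B) (0|1)*1: agrees with the DFA on every string of length ≤ 6
  (C) ((0|1)(0|1))*: on ε the DFA stays in A and rejects (A ∉ Accept), but the regex matches it → eliminate
  (D) (0|1)*00: on '1' the DFA goes A → B and accepts (B ∈ Accept), but the regex does not match it → eliminate
Only (B) is consistent with the DFA.
(B) (0|1)*1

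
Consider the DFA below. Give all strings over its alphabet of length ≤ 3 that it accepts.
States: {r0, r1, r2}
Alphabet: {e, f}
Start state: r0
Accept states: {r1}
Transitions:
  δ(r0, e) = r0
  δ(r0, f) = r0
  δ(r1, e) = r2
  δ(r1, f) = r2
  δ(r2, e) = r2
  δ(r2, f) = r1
None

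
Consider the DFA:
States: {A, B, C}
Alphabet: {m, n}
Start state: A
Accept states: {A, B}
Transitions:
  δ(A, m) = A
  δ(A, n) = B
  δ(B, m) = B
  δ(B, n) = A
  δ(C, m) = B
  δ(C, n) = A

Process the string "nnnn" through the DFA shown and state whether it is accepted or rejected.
Processing string "nnnn":
  A --n--> B
  B --n--> A
  A --n--> B
  B --n--> A
Final state: A
Accept states: {A, B}
Yes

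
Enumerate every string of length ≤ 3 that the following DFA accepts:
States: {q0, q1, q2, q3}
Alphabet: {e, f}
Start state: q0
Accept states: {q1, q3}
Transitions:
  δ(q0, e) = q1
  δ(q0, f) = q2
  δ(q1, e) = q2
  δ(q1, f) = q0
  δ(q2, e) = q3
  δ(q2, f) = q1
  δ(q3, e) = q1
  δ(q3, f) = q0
e, fe, ff, eee, eef, efe, fee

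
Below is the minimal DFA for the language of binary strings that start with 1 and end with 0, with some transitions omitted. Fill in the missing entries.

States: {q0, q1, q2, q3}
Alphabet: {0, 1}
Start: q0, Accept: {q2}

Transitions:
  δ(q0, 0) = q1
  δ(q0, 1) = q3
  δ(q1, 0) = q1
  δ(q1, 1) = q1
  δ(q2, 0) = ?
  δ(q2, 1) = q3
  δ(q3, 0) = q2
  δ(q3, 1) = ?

From the language and accept set, identify what each state tracks — q0: no input read; q1: started with 0 (dead); q2: started with 1, last symbol 0; q3: started with 1, last symbol 1.
Each missing δ(q, a) is the state matching the new tracked value after reading a.
δ(q2, 0) = q2; δ(q3, 1) = q3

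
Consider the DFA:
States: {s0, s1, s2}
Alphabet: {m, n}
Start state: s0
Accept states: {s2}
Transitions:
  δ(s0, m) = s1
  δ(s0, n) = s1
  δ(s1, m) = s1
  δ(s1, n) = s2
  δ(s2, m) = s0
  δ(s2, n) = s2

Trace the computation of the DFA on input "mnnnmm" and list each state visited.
read 'm': s0 → s1
  read 'n': s1 → s2
  read 'n': s2 → s2
  read 'n': s2 → s2
  read 'm': s2 → s0
  read 'm': s0 → s1
s0 -> s1 -> s2 -> s2 -> s2 -> s0 -> s1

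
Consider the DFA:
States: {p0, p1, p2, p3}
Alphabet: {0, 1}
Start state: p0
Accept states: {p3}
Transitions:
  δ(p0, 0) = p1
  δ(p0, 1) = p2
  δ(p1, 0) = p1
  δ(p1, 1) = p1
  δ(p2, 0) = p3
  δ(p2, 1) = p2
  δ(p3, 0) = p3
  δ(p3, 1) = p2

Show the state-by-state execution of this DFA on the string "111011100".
read '1': p0 → p2
  read '1': p2 → p2
  read '1': p2 → p2
  read '0': p2 → p3
  read '1': p3 → p2
  read '1': p2 → p2
  read '1': p2 → p2
  read '0': p2 → p3
  read '0': p3 → p3
p0 -> p2 -> p2 -> p2 -> p3 -> p2 -> p2 -> p2 -> p3 -> p3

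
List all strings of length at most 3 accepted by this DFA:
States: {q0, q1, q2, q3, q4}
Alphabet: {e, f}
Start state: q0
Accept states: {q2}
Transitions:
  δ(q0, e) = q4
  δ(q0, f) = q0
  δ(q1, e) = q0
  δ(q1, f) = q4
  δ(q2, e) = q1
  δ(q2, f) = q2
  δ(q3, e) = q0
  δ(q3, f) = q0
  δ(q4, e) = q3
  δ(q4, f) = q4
None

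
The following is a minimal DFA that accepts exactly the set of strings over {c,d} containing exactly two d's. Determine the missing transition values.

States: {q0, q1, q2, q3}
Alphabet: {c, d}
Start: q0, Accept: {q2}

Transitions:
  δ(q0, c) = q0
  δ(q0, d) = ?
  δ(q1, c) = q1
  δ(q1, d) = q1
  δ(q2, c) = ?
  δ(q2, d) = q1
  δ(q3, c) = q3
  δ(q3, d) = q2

From the language and accept set, identify what each state tracks — q0: zero d's; q1: ≥ three d's (dead); q2: two d's; q3: one d.
Each missing δ(q, a) is the state matching the new tracked value after reading a.
δ(q0, d) = q3; δ(q2, c) = q2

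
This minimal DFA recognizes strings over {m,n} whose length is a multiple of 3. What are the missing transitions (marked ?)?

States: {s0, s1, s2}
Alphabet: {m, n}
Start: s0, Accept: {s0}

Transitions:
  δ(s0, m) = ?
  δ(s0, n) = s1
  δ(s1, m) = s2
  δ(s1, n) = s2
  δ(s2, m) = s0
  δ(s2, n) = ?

From the language and accept set, identify what each state tracks — s0: length ≡ 0 (mod 3); s1: length ≡ 1 (mod 3); s2: length ≡ 2 (mod 3).
Each missing δ(q, a) is the state matching the new tracked value after reading a.
δ(s0, m) = s1; δ(s2, n) = s0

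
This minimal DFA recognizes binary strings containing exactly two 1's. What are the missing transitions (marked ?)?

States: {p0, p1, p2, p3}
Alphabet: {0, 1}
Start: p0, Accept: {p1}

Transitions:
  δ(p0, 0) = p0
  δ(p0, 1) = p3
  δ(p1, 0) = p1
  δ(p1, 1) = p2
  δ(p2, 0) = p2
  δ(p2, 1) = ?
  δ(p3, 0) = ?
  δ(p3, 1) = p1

From the language and accept set, identify what each state tracks — p0: zero 1's; p1: two 1's; p2: ≥ three 1's (dead); p3: one 1.
Each missing δ(q, a) is the state matching the new tracked value after reading a.
δ(p2, 1) = p2; δ(p3, 0) = p3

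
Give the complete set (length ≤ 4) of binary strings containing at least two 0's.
00, 000, 001, 010, 100, 0000, 0001, 0010, 0011, 0100, 0101, 0110, 1000, 1001, 1010, 1100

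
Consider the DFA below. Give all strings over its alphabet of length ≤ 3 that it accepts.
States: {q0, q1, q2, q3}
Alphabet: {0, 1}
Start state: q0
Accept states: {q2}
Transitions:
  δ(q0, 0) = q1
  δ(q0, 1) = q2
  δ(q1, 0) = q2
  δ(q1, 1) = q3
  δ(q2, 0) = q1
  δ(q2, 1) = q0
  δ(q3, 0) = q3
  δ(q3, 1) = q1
1, 00, 100, 111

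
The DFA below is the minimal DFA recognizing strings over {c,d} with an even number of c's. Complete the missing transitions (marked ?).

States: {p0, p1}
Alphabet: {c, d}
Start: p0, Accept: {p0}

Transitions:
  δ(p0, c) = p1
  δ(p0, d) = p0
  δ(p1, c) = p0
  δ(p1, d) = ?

From the language and accept set, identify what each state tracks — p0: even number of c's so far; p1: odd number of c's so far.
Each missing δ(q, a) is the state matching the new tracked value after reading a.
δ(p1, d) = p1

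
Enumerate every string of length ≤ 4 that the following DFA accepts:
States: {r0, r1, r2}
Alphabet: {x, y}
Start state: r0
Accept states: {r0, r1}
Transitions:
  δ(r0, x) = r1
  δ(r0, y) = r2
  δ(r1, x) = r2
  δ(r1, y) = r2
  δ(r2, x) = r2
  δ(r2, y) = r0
ε, x, yy, xxy, xyy, yxy, yyx, xxxy, xxyx, xyxy, xyyx, yxxy, yxyx, yyyy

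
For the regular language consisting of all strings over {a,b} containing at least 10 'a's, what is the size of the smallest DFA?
By Myhill–Nerode, count the distinguishable equivalence classes: 11 classes — having seen 0, 1, …, 9, or ≥10 copies of 'a'; any two classes i < j (j ≤ 10) are distinguished by the string a^(10−j), which takes class j to 10 copies (accepted) but leaves class i below 10 (rejected).
11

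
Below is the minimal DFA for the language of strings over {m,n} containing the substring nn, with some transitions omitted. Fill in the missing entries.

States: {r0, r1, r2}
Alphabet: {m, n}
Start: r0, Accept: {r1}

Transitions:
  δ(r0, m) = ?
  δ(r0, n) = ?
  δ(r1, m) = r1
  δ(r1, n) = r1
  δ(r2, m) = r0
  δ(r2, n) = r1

From the language and accept set, identify what each state tracks — r0: no progress toward nn; r1: substring nn seen; r2: one trailing n.
Each missing δ(q, a) is the state matching the new tracked value after reading a.
δ(r0, m) = r0; δ(r0, n) = r2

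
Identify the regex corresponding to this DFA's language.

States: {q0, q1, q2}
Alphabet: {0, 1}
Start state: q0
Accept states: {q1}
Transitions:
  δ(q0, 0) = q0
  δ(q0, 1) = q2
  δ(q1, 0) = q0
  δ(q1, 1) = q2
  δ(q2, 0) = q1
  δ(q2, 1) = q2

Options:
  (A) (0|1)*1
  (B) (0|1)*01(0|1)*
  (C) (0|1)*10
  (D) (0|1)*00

Check each option against the DFA on short strings; one disagreement eliminates an option:
  (A) (0|1)*1: on '1' the DFA goes q0 → q2 and rejects (q2 ∉ Accept), but the regex matches it → eliminate
  (B) (0|1)*01(0|1)*: on '01' the DFA goes q0 → q0 → q2 and rejects (q2 ∉ Accept), but the regex matches it → eliminate
  (C) (0|1)*10: agrees with the DFA on every string of length ≤ 6
  (D) (0|1)*00: on '00' the DFA goes q0 → q0 → q0 and rejects (q0 ∉ Accept), but the regex matches it → eliminate
Only (C) is consistent with the DFA.
(C) (0|1)*10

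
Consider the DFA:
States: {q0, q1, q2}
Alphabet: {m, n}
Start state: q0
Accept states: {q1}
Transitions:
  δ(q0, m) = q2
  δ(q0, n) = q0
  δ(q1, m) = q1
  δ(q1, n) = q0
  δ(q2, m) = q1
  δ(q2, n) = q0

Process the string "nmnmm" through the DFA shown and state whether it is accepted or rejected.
Processing string "nmnmm":
  q0 --n--> q0
  q0 --m--> q2
  q2 --n--> q0
  q0 --m--> q2
  q2 --m--> q1
Final state: q1
Accept states: {q1}
Yes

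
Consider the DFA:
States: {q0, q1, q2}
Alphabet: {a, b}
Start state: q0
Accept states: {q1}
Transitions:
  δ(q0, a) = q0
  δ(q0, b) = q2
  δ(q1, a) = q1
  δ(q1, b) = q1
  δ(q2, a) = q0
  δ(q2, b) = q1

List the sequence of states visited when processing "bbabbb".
read 'b': q0 → q2
  read 'b': q2 → q1
  read 'a': q1 → q1
  read 'b': q1 → q1
  read 'b': q1 → q1
  read 'b': q1 → q1
q0 -> q2 -> q1 -> q1 -> q1 -> q1 -> q1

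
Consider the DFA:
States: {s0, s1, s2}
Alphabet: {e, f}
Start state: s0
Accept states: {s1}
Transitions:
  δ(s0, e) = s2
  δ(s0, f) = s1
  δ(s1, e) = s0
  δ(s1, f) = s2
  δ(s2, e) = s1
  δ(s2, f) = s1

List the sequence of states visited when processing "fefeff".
read 'f': s0 → s1
  read 'e': s1 → s0
  read 'f': s0 → s1
  read 'e': s1 → s0
  read 'f': s0 → s1
  read 'f': s1 → s2
s0 -> s1 -> s0 -> s1 -> s0 -> s1 -> s2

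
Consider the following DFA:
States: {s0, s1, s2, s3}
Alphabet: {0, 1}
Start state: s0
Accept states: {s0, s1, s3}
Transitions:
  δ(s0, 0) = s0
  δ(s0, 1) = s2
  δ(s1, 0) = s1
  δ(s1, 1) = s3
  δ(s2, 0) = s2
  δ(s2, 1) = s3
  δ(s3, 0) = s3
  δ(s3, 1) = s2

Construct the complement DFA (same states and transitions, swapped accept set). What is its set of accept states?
Complement accept states = All states \ Original accept states
= {s0, s1, s2, s3} \ {s0, s1, s3}
{s2}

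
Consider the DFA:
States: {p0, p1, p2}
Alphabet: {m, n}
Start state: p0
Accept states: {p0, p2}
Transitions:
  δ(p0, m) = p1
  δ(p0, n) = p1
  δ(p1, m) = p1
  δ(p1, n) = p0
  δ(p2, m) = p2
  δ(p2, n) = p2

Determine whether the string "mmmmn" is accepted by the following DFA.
Processing string "mmmmn":
  p0 --m--> p1
  p1 --m--> p1
  p1 --m--> p1
  p1 --m--> p1
  p1 --n--> p0
Final state: p0
Accept states: {p0, p2}
Yes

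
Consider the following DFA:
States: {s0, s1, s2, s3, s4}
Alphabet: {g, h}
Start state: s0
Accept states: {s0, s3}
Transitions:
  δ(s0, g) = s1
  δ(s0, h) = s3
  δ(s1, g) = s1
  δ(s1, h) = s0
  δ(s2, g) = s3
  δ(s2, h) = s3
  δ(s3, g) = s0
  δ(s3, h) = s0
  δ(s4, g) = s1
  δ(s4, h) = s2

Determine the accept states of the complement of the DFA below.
Complement accept states = All states \ Original accept states
= {s0, s1, s2, s3, s4} \ {s0, s3}
{s1, s2, s4}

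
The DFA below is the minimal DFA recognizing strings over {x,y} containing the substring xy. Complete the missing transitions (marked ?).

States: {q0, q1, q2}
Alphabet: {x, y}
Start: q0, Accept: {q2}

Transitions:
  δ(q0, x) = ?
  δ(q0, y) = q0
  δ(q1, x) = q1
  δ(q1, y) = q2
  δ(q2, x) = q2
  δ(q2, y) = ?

From the language and accept set, identify what each state tracks — q0: no x seen yet; q1: seen a x, waiting for y; q2: substring xy seen.
Each missing δ(q, a) is the state matching the new tracked value after reading a.
δ(q0, x) = q1; δ(q2, y) = q2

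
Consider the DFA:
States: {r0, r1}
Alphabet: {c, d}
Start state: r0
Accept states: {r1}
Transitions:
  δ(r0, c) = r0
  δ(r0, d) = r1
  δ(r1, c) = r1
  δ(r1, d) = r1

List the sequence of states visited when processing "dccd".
read 'd': r0 → r1
  read 'c': r1 → r1
  read 'c': r1 → r1
  read 'd': r1 → r1
r0 -> r1 -> r1 -> r1 -> r1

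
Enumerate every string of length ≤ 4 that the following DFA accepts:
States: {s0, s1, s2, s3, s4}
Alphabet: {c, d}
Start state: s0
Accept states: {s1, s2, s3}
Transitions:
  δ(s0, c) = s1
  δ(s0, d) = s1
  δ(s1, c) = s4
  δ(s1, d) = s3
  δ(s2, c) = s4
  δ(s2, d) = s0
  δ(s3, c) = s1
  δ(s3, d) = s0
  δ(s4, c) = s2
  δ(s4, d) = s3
c, d, cd, dd, ccc, ccd, cdc, dcc, dcd, ddc, ccdc, cdcd, cddc, cddd, dcdc, ddcd, dddc, dddd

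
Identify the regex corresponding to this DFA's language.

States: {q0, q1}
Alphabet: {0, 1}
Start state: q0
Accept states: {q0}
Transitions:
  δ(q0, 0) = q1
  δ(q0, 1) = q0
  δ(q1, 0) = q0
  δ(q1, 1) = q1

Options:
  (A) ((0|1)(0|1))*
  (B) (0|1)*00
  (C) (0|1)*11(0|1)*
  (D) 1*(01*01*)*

Check each option against the DFA on short strings; one disagreement eliminates an option:
  (A) ((0|1)(0|1))*: on '1' the DFA goes q0 → q0 and accepts (q0 ∈ Accept), but the regex does not match it → eliminate
  (B) (0|1)*00: on ε the DFA stays in q0 and accepts (q0 ∈ Accept), but the regex does not match it → eliminate
  (C) (0|1)*11(0|1)*: on ε the DFA stays in q0 and accepts (q0 ∈ Accept), but the regex does not match it → eliminate
  (D) 1*(01*01*)*: agrees with the DFA on every string of length ≤ 6
Only (D) is consistent with the DFA.
(D) 1*(01*01*)*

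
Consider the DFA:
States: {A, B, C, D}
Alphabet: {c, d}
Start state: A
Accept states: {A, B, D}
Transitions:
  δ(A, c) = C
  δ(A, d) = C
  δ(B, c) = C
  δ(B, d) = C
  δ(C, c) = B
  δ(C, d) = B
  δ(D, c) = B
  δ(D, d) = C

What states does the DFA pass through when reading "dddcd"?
read 'd': A → C
  read 'd': C → B
  read 'd': B → C
  read 'c': C → B
  read 'd': B → C
A -> C -> B -> C -> B -> C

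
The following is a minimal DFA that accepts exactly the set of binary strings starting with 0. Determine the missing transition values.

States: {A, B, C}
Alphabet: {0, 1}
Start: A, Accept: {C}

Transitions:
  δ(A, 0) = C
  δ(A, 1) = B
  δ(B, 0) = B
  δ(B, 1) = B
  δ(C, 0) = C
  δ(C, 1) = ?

From the language and accept set, identify what each state tracks — A: no input read; B: started with 1 (dead); C: started with 0.
Each missing δ(q, a) is the state matching the new tracked value after reading a.
δ(C, 1) = C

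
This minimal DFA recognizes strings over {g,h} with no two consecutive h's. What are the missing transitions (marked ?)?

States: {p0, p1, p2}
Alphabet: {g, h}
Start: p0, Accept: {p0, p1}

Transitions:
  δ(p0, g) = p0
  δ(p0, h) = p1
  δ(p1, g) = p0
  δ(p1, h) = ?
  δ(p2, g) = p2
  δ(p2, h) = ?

From the language and accept set, identify what each state tracks — p0: last symbol not h (ok); p1: last symbol h (ok); p2: saw hh (dead).
Each missing δ(q, a) is the state matching the new tracked value after reading a.
δ(p1, h) = p2; δ(p2, h) = p2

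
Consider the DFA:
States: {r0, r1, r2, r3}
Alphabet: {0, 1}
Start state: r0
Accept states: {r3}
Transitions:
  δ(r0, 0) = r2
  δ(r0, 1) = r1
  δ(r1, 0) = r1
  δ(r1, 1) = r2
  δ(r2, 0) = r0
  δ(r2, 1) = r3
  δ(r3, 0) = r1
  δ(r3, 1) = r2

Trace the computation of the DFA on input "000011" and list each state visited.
read '0': r0 → r2
  read '0': r2 → r0
  read '0': r0 → r2
  read '0': r2 → r0
  read '1': r0 → r1
  read '1': r1 → r2
r0 -> r2 -> r0 -> r2 -> r0 -> r1 -> r2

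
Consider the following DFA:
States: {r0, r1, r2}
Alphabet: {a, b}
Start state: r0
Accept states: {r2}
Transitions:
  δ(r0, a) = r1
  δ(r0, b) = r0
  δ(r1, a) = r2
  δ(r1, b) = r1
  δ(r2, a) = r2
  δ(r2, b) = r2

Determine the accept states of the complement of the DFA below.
Complement accept states = All states \ Original accept states
= {r0, r1, r2} \ {r2}
{r0, r1}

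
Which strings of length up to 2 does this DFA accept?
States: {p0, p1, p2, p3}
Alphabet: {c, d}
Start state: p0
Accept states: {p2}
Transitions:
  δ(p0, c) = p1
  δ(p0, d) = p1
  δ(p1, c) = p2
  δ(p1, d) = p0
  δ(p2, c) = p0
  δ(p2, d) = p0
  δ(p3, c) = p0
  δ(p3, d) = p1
cc, dc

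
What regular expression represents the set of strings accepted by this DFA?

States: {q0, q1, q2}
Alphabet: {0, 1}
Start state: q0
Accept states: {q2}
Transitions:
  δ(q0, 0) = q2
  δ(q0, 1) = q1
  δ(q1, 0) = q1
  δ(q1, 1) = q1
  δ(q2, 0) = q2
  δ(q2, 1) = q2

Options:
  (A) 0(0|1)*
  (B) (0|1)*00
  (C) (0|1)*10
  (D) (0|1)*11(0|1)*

Check each option against the DFA on short strings; one disagreement eliminates an option:
  (A) 0(0|1)*: agrees with the DFA on every string of length ≤ 6
  (B) (0|1)*00: on '0' the DFA goes q0 → q2 and accepts (q2 ∈ Accept), but the regex does not match it → eliminate
  (C) (0|1)*10: on '0' the DFA goes q0 → q2 and accepts (q2 ∈ Accept), but the regex does not match it → eliminate
  (D) (0|1)*11(0|1)*: on '0' the DFA goes q0 → q2 and accepts (q2 ∈ Accept), but the regex does not match it → eliminate
Only (A) is consistent with the DFA.
(A) 0(0|1)*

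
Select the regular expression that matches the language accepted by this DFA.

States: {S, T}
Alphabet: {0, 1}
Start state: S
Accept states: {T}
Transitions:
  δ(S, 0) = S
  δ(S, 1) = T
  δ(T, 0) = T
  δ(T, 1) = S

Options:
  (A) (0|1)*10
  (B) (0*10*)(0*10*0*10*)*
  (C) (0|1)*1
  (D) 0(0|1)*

Check each option against the DFA on short strings; one disagreement eliminates an option:
  (A) (0|1)*10: on '1' the DFA goes S → T and accepts (T ∈ Accept), but the regex does not match it → eliminate
  (B) (0*10*)(0*10*0*10*)*: agrees with the DFA on every string of length ≤ 6
  (C) (0|1)*1: on '10' the DFA goes S → T → T and accepts (T ∈ Accept), but the regex does not match it → eliminate
  (D) 0(0|1)*: on '0' the DFA goes S → S and rejects (S ∉ Accept), but the regex matches it → eliminate
Only (B) is consistent with the DFA.
(B) (0*10*)(0*10*0*10*)*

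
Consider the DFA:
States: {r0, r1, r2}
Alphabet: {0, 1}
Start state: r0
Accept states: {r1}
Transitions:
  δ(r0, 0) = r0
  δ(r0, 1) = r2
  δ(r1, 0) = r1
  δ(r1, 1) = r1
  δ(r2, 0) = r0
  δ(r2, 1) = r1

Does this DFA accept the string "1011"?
Processing string "1011":
  r0 --1--> r2
  r2 --0--> r0
  r0 --1--> r2
  r2 --1--> r1
Final state: r1
Accept states: {r1}
Yes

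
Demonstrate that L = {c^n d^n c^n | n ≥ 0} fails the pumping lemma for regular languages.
Assume L is regular with pumping length p. Idea: pumping the first c-block unbalances it against the other two.
Choose s = c^p d^p c^p ∈ L (|s| = 3p ≥ p). By the pumping lemma, s = xyz with |xy| ≤ p, |y| > 0, so y = c^k with k ≥ 1, inside the first c-block. Then xy²z = c^(p+k) d^p c^p. The first block has length p+k ≠ p, so the three block lengths are no longer equal and xy²z ∉ L.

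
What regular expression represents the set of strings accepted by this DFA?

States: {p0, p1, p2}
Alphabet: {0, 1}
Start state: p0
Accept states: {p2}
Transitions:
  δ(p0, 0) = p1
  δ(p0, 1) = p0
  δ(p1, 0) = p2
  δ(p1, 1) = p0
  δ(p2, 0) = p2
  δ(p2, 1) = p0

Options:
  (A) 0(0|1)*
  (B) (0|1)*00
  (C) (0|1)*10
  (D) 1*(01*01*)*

Check each option against the DFA on short strings; one disagreement eliminates an option:
  (A) 0(0|1)*: on '0' the DFA goes p0 → p1 and rejects (p1 ∉ Accept), but the regex matches it → eliminate
  (B) (0|1)*00: agrees with the DFA on every string of length ≤ 6
  (C) (0|1)*10: on '00' the DFA goes p0 → p1 → p2 and accepts (p2 ∈ Accept), but the regex does not match it → eliminate
  (D) 1*(01*01*)*: on ε the DFA stays in p0 and rejects (p0 ∉ Accept), but the regex matches it → eliminate
Only (B) is consistent with the DFA.
(B) (0|1)*00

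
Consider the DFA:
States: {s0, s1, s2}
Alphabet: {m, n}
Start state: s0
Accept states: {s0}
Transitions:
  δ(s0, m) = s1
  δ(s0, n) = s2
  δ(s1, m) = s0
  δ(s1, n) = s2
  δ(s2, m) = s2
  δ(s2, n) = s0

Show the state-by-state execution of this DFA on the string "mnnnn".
read 'm': s0 → s1
  read 'n': s1 → s2
  read 'n': s2 → s0
  read 'n': s0 → s2
  read 'n': s2 → s0
s0 -> s1 -> s2 -> s0 -> s2 -> s0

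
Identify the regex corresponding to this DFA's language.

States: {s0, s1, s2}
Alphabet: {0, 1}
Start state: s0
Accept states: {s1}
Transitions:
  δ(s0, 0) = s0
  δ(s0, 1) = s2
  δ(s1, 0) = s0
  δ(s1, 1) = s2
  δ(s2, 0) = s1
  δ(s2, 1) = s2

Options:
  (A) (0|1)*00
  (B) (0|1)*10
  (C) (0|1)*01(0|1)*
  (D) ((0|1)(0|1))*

Check each option against the DFA on short strings; one disagreement eliminates an option:
  (A) (0|1)*00: on '00' the DFA goes s0 → s0 → s0 and rejects (s0 ∉ Accept), but the regex matches it → eliminate
  (B) (0|1)*10: agrees with the DFA on every string of length ≤ 6
  (C) (0|1)*01(0|1)*: on '01' the DFA goes s0 → s0 → s2 and rejects (s2 ∉ Accept), but the regex matches it → eliminate
  (D) ((0|1)(0|1))*: on ε the DFA stays in s0 and rejects (s0 ∉ Accept), but the regex matches it → eliminate
Only (B) is consistent with the DFA.
(B) (0|1)*10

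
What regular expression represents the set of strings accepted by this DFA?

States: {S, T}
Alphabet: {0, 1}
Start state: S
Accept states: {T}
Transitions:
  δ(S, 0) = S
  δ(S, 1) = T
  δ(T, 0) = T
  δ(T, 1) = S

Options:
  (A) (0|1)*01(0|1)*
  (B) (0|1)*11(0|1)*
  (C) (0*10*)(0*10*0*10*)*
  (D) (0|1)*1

Check each option against the DFA on short strings; one disagreement eliminates an option:
  (A) (0|1)*01(0|1)*: on '1' the DFA goes S → T and accepts (T ∈ Accept), but the regex does not match it → eliminate
  (B) (0|1)*11(0|1)*: on '1' the DFA goes S → T and accepts (T ∈ Accept), but the regex does not match it → eliminate
  (C) (0*10*)(0*10*0*10*)*: agrees with the DFA on every string of length ≤ 6
  (D) (0|1)*1: on '10' the DFA goes S → T → T and accepts (T ∈ Accept), but the regex does not match it → eliminate
Only (C) is consistent with the DFA.
(C) (0*10*)(0*10*0*10*)*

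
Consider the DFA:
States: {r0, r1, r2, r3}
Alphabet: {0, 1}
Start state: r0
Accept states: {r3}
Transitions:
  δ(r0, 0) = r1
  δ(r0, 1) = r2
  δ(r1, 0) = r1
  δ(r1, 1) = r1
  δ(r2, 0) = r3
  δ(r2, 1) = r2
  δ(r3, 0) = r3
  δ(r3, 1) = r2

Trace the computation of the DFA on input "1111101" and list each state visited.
read '1': r0 → r2
  read '1': r2 → r2
  read '1': r2 → r2
  read '1': r2 → r2
  read '1': r2 → r2
  read '0': r2 → r3
  read '1': r3 → r2
r0 -> r2 -> r2 -> r2 -> r2 -> r2 -> r3 -> r2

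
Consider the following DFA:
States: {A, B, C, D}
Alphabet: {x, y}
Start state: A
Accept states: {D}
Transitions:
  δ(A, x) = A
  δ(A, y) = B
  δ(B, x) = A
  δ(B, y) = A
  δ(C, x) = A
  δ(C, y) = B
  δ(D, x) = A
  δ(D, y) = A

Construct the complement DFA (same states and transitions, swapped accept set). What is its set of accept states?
Complement accept states = All states \ Original accept states
= {A, B, C, D} \ {D}
{A, B, C}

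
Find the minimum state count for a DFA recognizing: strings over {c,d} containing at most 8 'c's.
By Myhill–Nerode, count the distinguishable equivalence classes: 10 classes — having seen 0, 1, …, 8, or >8 copies of 'c'; counts 0 through 8 are accepting and >8 is dead.
10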